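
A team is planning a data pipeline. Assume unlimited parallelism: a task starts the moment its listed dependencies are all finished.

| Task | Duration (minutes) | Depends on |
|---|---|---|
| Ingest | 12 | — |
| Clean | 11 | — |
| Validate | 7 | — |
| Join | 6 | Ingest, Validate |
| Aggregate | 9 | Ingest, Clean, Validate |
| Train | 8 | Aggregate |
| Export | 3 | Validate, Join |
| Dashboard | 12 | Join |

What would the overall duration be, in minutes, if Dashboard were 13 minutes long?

31

The binding path is Ingest→Join→Dashboard = 12+6+12 = 30; finish at 30 minutes.
Dashboard is on the critical path; changing it to 13 makes that path 31 minutes.
That remains the longest chain; total 31 minutes.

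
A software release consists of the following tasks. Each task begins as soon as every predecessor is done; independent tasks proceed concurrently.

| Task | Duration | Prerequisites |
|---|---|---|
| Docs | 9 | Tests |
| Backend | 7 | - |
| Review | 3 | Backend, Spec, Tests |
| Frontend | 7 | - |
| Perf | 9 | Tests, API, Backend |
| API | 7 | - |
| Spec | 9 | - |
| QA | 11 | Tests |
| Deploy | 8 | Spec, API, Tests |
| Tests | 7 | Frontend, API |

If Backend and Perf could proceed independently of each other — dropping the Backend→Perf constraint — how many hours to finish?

Original critical path: Frontend→Tests→QA = 7+7+11 = 25 ⇒ 25 hours.
Dropping Backend→Perf doesn't change Perf's earliest start (14); another predecessor still binds.
After: Frontend→Tests→QA = 7+7+11 = 25 → 25 hours.

25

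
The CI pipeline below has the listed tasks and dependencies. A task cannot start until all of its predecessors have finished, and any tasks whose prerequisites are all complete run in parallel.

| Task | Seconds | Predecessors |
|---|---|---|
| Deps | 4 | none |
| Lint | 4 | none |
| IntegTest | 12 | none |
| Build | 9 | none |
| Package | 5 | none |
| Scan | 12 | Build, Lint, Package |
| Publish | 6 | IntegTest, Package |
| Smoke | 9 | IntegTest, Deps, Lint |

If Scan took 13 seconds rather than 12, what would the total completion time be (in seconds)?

Baseline: Build→Scan = 9+12 = 21 → 21 seconds.
Since Scan is critical, the +1 change carries straight to that chain (now 22 seconds).
No other chain overtakes it, so the finish is 22 seconds.

22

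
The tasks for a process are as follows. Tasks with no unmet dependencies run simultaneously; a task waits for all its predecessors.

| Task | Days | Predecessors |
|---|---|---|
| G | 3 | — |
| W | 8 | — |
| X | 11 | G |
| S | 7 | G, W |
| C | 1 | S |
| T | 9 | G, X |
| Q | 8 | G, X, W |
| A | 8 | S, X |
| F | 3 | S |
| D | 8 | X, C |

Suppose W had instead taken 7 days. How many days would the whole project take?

23

Critical path before the change: W→S→C→D = 8+7+1+8 = 24 giving 24 days.
W is on the critical path; changing it to 7 makes that path 23 days.
New critical path: G→X→T = 3+11+9 = 23 ⇒ 23 days.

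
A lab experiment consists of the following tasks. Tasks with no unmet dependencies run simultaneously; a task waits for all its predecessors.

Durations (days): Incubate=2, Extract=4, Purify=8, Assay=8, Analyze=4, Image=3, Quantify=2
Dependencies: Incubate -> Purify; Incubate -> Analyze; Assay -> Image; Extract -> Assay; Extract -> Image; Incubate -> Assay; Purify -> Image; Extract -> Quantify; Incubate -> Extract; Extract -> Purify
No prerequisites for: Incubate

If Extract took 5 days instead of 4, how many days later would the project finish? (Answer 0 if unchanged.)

As given, the longest chain is Incubate→Extract→Purify→Image = 2+4+8+3 = 17, so the finish is 17 days.
Extract is on the critical path; changing it to 5 makes that path 18 days.
No other chain overtakes it, so the finish is 18 days.
Change in finish: 18 − 17 = +1 days.

1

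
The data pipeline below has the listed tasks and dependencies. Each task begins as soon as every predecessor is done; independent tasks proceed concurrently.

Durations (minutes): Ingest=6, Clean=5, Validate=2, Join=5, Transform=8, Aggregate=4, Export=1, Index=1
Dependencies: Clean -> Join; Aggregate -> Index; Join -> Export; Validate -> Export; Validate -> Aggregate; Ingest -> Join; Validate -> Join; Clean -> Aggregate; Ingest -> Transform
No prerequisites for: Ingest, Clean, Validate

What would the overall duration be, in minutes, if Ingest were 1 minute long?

11

Critical path before the change: Ingest→Transform = 6+8 = 14 giving 14 minutes.
Since Ingest is critical, the -5 change carries straight to that chain (now 9 minutes).
New critical path: Clean→Join→Export = 5+5+1 = 11 ⇒ 11 minutes.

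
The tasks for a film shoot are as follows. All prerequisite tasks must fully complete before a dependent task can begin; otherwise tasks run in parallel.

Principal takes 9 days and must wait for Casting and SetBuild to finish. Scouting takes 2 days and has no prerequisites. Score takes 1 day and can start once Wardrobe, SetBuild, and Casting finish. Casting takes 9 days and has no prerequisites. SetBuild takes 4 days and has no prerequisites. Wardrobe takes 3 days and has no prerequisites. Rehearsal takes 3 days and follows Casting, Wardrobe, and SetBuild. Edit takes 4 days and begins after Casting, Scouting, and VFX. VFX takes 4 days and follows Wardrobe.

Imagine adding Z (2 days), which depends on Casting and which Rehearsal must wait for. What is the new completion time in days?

Originally the project takes 18 days.
With Z inserted, Rehearsal now waits for max(Casting, Wardrobe, SetBuild, Z).
New critical path: Casting→Principal = 9+9 = 18 ⇒ 18 days.

18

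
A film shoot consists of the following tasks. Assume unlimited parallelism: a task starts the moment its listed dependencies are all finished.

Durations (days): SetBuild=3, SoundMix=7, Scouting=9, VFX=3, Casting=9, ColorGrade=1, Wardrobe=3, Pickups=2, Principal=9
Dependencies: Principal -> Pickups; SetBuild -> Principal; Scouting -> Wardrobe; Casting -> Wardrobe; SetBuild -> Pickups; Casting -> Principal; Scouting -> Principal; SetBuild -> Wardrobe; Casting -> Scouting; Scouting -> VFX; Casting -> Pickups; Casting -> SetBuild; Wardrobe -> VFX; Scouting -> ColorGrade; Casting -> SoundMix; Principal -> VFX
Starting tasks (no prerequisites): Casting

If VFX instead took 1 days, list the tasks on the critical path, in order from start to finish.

Casting, Scouting, Principal, Pickups

Baseline: Casting→Scouting→Principal→VFX = 9+9+9+3 = 30 → 30 days.
VFX is on the critical path; changing it to 1 makes that path 28 days.
New critical path: Casting→Scouting→Principal→Pickups = 9+9+9+2 = 29 ⇒ 29 days.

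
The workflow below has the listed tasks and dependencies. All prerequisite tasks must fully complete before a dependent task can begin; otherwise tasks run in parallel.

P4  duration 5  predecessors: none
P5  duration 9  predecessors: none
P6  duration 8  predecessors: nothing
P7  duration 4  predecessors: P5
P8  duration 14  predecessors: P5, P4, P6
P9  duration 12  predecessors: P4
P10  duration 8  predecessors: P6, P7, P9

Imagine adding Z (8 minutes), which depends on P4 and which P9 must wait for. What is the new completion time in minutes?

Originally the schedule takes 25 minutes.
With Z inserted, P9 now waits for max(P4, Z).
New critical path: P4→Z→P9→P10 = 5+8+12+8 = 33 ⇒ 33 minutes.

33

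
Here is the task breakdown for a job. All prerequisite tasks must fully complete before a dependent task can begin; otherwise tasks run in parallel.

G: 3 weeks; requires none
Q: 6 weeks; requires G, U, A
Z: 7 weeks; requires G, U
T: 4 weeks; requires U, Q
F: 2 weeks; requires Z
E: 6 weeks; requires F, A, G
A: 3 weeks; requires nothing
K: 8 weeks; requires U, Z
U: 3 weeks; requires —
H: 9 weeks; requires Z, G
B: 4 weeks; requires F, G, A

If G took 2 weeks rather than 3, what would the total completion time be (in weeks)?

As given, the longest chain is G→Z→H = 3+7+9 = 19, so the finish is 19 weeks.
Since G is critical, the -1 change carries straight to that chain (now 18 weeks).
Now U→Z→H = 3+7+9 = 19 is longest, so the finish becomes 19 weeks.

19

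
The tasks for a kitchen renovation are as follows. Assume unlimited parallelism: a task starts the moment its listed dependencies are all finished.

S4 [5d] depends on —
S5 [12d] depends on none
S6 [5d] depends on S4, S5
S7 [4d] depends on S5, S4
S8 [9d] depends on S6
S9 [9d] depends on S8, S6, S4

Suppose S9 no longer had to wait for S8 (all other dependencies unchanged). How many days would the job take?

With the dependency in place, S5→S6→S8→S9 = 12+5+9+9 = 35 sets the finish at 35 days.
Without S8→S9, S9's earliest start moves from 26 to 17.
New critical path: S5→S6→S8 = 12+5+9 = 26 ⇒ 26 days.

26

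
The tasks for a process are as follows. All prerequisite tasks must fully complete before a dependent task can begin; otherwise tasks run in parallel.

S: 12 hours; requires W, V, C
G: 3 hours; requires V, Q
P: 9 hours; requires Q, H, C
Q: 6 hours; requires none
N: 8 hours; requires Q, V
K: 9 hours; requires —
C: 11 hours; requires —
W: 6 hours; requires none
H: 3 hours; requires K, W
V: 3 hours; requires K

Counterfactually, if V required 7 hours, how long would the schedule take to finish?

Actual critical path: K→V→S = 9+3+12 = 24 ⇒ 24 hours.
Since V is critical, the +4 change carries straight to that chain (now 28 hours).
The critical path is still K→V→S; finish is now 28 hours.

28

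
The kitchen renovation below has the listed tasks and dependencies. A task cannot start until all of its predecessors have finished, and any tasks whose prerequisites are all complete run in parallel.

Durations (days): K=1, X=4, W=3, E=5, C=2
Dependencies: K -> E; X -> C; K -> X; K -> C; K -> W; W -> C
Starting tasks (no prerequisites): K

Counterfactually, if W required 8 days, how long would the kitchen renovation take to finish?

11

As given, the longest chain is K→X→C = 1+4+2 = 7, so the finish is 7 days.
W is off the critical path — its longest chain is 6 days, giving 1 of slack.
Now K→W→C = 1+8+2 = 11 is longest, so the finish becomes 11 days.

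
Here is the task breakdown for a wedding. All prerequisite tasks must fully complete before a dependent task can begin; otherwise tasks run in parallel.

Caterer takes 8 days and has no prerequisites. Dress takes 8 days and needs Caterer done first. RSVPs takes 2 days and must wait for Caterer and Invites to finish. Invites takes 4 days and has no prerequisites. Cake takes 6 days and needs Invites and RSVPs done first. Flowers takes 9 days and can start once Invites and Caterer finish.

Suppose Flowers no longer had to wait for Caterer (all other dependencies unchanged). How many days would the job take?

16

Original critical path: Caterer→Flowers = 8+9 = 17 ⇒ 17 days.
Without Caterer→Flowers, Flowers's earliest start moves from 8 to 4.
New critical path: Caterer→RSVPs→Cake = 8+2+6 = 16 ⇒ 16 days.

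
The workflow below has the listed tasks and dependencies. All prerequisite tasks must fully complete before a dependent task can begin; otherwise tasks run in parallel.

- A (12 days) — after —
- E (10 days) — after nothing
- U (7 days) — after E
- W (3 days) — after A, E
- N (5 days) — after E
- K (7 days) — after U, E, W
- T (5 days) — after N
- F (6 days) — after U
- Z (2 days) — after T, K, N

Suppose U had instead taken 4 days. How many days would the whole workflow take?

24

The binding path is E→U→K→Z = 10+7+7+2 = 26; finish at 26 days.
U is on the critical path; changing it to 4 makes that path 23 days.
Now A→W→K→Z = 12+3+7+2 = 24 is longest, so the finish becomes 24 days.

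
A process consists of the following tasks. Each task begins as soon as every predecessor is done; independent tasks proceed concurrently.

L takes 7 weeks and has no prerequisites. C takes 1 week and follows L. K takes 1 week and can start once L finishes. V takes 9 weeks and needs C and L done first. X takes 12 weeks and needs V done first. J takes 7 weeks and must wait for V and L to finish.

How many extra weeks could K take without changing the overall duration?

21

Critical path: L→C→V→X = 7+1+9+12 = 29, so the finish is 29 weeks.
K finishes as early as 8 and must finish by 29.
So K can slip 29 − 8 = 21 weeks.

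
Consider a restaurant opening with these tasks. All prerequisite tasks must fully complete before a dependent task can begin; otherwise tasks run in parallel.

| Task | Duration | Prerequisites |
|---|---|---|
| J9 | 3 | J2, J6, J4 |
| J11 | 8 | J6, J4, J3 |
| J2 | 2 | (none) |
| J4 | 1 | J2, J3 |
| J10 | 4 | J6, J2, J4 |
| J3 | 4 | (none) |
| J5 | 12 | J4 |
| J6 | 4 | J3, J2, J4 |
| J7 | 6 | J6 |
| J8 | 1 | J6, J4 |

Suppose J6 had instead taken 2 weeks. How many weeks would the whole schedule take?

As given, the longest chain is J3→J4→J6→J11 = 4+1+4+8 = 17, so the finish is 17 weeks.
J6 lies on that path, so at 2 weeks the path becomes 15 weeks.
New critical path: J3→J4→J5 = 4+1+12 = 17 ⇒ 17 weeks.

17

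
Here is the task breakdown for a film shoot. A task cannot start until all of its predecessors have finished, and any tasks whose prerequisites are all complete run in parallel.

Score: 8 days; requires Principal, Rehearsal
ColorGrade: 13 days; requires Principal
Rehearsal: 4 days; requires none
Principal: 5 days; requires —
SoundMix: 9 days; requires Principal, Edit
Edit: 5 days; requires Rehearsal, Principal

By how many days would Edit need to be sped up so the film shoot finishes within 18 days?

Current finish: 19 days; target: 18.
Edit is on every critical path, so each day cut from Edit cuts the finish by one (this holds down to a finish of 18).
Need 19 − 18 = 1 day off Edit → Edit becomes 4 days, finish becomes 18.

1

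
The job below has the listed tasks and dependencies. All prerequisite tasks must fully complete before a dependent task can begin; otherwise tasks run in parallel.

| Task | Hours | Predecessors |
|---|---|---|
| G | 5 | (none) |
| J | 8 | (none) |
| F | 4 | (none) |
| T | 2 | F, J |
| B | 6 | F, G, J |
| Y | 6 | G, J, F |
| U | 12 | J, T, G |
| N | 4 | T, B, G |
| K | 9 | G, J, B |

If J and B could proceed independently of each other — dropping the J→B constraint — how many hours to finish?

22

Before: longest chain J→B→K = 8+6+9 = 23, finish 23.
Without J→B, B's earliest start moves from 8 to 5.
New critical path: J→T→U = 8+2+12 = 22 ⇒ 22 hours.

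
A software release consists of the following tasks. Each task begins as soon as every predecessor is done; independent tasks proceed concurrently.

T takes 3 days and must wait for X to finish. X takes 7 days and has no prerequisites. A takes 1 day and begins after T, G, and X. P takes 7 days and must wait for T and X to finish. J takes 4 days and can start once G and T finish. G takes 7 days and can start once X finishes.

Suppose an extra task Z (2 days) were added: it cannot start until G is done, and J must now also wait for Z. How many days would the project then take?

20

Originally the project takes 18 days.
With Z inserted, J now waits for max(G, T, Z).
New critical path: X→G→Z→J = 7+7+2+4 = 20 ⇒ 20 days.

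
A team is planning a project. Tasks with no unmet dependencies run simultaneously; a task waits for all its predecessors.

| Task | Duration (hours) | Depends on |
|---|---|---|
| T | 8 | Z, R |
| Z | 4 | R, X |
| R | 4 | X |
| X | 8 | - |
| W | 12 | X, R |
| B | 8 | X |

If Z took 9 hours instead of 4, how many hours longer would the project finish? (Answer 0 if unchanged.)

5

The binding path is X→R→Z→T = 8+4+4+8 = 24; finish at 24 hours.
Since Z is critical, the +5 change carries straight to that chain (now 29 hours).
That remains the longest chain; total 29 hours.
Change in finish: 29 − 24 = +5 hours.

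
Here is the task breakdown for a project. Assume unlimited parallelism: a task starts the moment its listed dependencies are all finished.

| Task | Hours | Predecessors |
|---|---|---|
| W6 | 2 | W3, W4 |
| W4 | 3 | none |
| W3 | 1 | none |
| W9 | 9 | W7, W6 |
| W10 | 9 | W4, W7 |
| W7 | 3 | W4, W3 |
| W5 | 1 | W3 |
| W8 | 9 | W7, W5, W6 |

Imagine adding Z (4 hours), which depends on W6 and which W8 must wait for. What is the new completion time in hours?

18

Originally the plan takes 15 hours.
With Z inserted, W8 now waits for max(W7, W5, W6, Z).
New critical path: W4→W6→Z→W8 = 3+2+4+9 = 18 ⇒ 18 hours.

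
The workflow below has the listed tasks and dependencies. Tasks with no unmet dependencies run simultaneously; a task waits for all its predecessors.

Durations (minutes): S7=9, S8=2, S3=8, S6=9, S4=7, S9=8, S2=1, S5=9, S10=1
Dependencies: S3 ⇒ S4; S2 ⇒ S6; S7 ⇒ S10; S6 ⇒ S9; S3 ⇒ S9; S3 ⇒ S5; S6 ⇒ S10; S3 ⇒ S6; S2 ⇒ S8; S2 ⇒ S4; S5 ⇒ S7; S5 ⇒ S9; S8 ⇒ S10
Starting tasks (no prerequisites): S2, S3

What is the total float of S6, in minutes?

Critical path: S3→S5→S7→S10 = 8+9+9+1 = 27, so the finish is 27 minutes.
Longest path through S6: 25 minutes (earliest finish 17, latest finish 19).
Float = 27 − 25 = 2.

2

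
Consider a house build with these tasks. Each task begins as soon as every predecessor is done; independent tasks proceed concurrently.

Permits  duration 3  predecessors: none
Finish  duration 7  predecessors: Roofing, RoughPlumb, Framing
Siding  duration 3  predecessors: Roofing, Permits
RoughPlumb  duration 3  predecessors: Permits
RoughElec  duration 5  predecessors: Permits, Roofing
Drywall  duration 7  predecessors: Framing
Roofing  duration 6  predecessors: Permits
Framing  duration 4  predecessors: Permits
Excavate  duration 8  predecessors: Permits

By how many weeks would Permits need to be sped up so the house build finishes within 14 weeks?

Current finish: 16 weeks; target: 14.
Permits is on every critical path, so each week cut from Permits cuts the finish by one (this holds down to a finish of 14).
Need 16 − 14 = 2 weeks off Permits → Permits becomes 1 week, finish becomes 14.

2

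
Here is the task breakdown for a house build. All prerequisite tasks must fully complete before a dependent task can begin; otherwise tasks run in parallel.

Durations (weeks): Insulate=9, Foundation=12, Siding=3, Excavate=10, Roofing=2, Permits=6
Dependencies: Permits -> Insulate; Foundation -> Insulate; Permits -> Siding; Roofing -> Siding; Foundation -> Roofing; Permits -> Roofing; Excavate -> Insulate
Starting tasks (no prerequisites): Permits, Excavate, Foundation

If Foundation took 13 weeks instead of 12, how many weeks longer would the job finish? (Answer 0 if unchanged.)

1

As given, the longest chain is Foundation→Insulate = 12+9 = 21, so the finish is 21 weeks.
Since Foundation is critical, the +1 change carries straight to that chain (now 22 weeks).
The critical path is still Foundation→Insulate; finish is now 22 weeks.
Change in finish: 22 − 21 = +1 weeks.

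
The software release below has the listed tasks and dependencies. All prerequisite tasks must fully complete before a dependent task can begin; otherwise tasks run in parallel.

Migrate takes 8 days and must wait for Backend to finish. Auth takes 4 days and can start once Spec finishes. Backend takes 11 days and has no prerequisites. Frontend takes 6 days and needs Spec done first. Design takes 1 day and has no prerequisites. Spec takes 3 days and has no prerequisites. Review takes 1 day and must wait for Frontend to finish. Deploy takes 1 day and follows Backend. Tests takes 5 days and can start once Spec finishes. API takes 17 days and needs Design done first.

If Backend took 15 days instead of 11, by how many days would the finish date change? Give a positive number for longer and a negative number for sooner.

4

Critical path before the change: Backend→Migrate = 11+8 = 19 giving 19 days.
Backend is on the critical path; changing it to 15 makes that path 23 days.
No other chain overtakes it, so the finish is 23 days.
Change in finish: 23 − 19 = +4 days.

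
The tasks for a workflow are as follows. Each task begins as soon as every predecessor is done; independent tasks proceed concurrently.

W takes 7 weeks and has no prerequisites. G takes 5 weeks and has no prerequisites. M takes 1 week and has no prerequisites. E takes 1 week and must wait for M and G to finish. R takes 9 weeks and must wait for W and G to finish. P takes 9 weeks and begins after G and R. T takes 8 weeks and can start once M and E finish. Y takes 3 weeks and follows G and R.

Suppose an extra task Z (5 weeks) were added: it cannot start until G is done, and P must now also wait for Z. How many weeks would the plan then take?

Originally the plan takes 25 weeks.
With Z inserted, P now waits for max(G, R, Z).
New critical path: W→R→P = 7+9+9 = 25 ⇒ 25 weeks.

25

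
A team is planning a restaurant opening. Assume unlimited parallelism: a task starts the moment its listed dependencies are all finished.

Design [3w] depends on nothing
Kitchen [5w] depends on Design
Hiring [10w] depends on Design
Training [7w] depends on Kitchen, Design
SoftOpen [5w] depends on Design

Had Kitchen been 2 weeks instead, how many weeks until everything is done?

Baseline: Design→Kitchen→Training = 3+5+7 = 15 → 15 weeks.
Since Kitchen is critical, the -3 change carries straight to that chain (now 12 weeks).
New critical path: Design→Hiring = 3+10 = 13 ⇒ 13 weeks.

13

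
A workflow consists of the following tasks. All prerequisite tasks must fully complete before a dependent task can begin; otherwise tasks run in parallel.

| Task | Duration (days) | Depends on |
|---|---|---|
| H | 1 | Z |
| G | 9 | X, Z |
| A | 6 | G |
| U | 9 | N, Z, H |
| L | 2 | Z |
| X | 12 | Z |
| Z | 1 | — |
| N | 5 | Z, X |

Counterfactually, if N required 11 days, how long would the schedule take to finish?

Actual critical path: Z→X→G→A = 1+12+9+6 = 28 ⇒ 28 days.
The longest path through N is only 27 days, so N has float 1.
New critical path: Z→X→N→U = 1+12+11+9 = 33 ⇒ 33 days.

33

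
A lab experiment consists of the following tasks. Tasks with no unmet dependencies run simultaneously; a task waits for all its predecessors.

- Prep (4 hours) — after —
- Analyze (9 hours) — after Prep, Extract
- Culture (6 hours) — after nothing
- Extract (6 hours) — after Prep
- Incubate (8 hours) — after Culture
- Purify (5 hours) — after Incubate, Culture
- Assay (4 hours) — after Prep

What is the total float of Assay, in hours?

11

Prep→Extract→Analyze = 4+6+9 = 19 sets the makespan at 19 hours.
Longest path through Assay: 8 hours (earliest finish 8, latest finish 19).
Slack of Assay = 15 − 4 = 11 hours.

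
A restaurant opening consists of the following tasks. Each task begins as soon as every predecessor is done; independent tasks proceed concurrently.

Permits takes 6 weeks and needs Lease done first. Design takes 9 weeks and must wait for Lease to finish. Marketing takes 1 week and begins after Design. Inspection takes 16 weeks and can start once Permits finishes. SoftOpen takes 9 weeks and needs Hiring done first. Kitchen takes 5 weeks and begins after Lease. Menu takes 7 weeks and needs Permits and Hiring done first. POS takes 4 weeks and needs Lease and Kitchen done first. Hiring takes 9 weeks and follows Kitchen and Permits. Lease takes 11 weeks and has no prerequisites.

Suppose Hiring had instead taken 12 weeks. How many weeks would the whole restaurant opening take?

38

Critical path before the change: Lease→Permits→Hiring→SoftOpen = 11+6+9+9 = 35 giving 35 weeks.
Since Hiring is critical, the +3 change carries straight to that chain (now 38 weeks).
No other chain overtakes it, so the finish is 38 weeks.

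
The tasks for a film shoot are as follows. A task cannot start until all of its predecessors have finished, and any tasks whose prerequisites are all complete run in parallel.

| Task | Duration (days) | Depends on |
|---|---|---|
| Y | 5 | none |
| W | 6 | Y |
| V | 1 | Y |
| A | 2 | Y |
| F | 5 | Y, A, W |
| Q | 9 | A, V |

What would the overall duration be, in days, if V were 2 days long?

16

As given, the longest chain is Y→W→F = 5+6+5 = 16, so the finish is 16 days.
V has 1 day of float (longest path through it is 15).
No other chain overtakes it, so the finish is 16 days.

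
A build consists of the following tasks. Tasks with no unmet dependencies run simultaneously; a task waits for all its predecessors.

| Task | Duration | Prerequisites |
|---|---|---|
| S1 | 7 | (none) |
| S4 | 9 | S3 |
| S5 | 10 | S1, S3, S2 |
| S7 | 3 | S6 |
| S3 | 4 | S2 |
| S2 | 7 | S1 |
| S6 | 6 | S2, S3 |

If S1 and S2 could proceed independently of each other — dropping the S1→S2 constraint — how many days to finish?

21

Before: longest chain S1→S2→S3→S5 = 7+7+4+10 = 28, finish 28.
Without S1→S2, S2's earliest start moves from 7 to 0.
After: S2→S3→S5 = 7+4+10 = 21 → 21 days.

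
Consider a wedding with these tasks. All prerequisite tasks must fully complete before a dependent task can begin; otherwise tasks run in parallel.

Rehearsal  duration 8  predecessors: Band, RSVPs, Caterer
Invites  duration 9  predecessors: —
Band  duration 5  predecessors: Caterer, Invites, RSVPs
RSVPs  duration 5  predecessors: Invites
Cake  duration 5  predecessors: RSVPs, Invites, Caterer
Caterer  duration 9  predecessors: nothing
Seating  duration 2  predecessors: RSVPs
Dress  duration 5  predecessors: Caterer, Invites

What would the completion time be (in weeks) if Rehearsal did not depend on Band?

22

With the dependency in place, Invites→RSVPs→Band→Rehearsal = 9+5+5+8 = 27 sets the finish at 27 weeks.
Without Band→Rehearsal, Rehearsal's earliest start moves from 19 to 14.
New critical path: Invites→RSVPs→Rehearsal = 9+5+8 = 22 ⇒ 22 weeks.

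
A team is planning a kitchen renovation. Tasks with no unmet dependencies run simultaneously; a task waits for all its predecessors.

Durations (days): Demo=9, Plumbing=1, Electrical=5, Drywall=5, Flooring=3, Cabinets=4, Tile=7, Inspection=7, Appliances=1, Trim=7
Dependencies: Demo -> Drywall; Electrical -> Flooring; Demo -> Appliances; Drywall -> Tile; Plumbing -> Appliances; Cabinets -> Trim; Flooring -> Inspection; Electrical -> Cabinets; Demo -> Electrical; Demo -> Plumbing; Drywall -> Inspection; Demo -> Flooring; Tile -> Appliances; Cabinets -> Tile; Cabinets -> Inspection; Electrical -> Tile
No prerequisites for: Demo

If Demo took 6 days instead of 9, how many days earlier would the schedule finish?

Critical path before the change: Demo→Electrical→Cabinets→Tile→Appliances = 9+5+4+7+1 = 26 giving 26 days.
Since Demo is critical, the -3 change carries straight to that chain (now 23 days).
The critical path is still Demo→Electrical→Cabinets→Tile→Appliances; finish is now 23 days.
Change in finish: 23 − 26 = -3 days.

3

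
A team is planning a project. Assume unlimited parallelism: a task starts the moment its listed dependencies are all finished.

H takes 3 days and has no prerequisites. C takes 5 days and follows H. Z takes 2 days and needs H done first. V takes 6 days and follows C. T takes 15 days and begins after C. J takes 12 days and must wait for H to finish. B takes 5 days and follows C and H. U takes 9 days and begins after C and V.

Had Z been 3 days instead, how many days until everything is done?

Critical path before the change: H→C→V→U = 3+5+6+9 = 23 giving 23 days.
The longest path through Z is only 5 days, so Z has float 18.
No other chain overtakes it, so the finish is 23 days.

23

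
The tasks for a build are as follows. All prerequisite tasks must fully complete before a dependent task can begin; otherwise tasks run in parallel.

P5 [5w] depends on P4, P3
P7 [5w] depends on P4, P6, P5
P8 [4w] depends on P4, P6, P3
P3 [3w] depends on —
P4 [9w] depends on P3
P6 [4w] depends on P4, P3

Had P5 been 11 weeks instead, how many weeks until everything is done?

28

Baseline: P3→P4→P5→P7 = 3+9+5+5 = 22 → 22 weeks.
Since P5 is critical, the +6 change carries straight to that chain (now 28 weeks).
The critical path is still P3→P4→P5→P7; finish is now 28 weeks.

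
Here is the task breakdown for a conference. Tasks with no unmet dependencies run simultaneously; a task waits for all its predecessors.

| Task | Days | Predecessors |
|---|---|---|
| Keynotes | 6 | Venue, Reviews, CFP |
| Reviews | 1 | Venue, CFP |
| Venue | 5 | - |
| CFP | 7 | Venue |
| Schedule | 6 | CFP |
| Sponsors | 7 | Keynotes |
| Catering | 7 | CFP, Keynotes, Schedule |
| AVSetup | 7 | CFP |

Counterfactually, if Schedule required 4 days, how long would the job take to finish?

26

Critical path before the change: Venue→CFP→Reviews→Keynotes→Sponsors = 5+7+1+6+7 = 26 giving 26 days.
Schedule is off the critical path — its longest chain is 25 days, giving 1 of slack.
No other chain overtakes it, so the finish is 26 days.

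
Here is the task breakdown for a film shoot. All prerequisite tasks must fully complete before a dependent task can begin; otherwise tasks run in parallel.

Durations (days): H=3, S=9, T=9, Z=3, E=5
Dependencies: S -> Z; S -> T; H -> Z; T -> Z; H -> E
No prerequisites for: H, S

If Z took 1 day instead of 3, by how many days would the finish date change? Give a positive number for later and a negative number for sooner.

Actual critical path: S→T→Z = 9+9+3 = 21 ⇒ 21 days.
Z is on the critical path; changing it to 1 makes that path 19 days.
The critical path is still S→T→Z; finish is now 19 days.
Change in finish: 19 − 21 = -2 days.

-2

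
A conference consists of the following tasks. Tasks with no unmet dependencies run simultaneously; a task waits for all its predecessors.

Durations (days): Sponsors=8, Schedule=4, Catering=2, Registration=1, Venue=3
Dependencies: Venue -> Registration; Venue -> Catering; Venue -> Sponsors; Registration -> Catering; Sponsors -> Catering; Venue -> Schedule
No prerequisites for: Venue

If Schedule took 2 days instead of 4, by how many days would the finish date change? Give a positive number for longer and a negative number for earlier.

0

Actual critical path: Venue→Sponsors→Catering = 3+8+2 = 13 ⇒ 13 days.
Schedule is off the critical path — its longest chain is 7 days, giving 6 of slack.
That remains the longest chain; total 13 days.
Change in finish: 13 − 13 = +0 days.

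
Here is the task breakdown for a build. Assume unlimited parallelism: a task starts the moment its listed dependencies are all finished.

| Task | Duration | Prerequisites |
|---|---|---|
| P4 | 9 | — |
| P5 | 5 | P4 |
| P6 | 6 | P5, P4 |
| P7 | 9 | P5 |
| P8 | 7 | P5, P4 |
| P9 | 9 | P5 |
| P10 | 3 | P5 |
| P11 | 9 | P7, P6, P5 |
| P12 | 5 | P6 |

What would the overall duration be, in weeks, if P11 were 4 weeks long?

27

Actual critical path: P4→P5→P7→P11 = 9+5+9+9 = 32 ⇒ 32 weeks.
P11 lies on that path, so at 4 weeks the path becomes 27 weeks.
The critical path is still P4→P5→P7→P11; finish is now 27 weeks.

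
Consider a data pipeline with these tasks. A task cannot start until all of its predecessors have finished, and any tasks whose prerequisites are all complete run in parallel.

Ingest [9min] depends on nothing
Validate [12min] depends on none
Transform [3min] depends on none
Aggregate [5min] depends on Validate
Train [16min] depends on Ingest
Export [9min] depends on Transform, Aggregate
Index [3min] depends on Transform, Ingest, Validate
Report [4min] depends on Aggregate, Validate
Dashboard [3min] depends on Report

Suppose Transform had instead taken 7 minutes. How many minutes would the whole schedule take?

Baseline: Validate→Aggregate→Export = 12+5+9 = 26 → 26 minutes.
Transform is off the critical path — its longest chain is 12 minutes, giving 14 of slack.
No other chain overtakes it, so the finish is 26 minutes.

26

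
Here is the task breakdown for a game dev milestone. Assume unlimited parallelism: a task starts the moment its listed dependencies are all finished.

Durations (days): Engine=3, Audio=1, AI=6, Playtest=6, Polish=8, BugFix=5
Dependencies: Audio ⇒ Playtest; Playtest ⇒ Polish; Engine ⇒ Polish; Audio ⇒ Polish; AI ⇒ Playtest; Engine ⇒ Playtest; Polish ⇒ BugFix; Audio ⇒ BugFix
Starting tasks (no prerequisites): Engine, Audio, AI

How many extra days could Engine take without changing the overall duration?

AI→Playtest→Polish→BugFix = 6+6+8+5 = 25 sets the makespan at 25 days.
The longest chain containing Engine totals 22 days.
Slack of Engine = 3 − 0 = 3 days.

3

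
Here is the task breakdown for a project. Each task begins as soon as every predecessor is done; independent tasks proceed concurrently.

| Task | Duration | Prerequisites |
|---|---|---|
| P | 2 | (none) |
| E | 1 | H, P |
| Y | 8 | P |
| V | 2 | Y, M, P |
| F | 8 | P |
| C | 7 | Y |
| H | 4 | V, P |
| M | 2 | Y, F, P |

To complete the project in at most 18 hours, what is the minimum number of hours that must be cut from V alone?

1

Current finish: 19 hours; target: 18.
V is on every critical path, so each hour cut from V cuts the finish by one (this holds down to a finish of 18).
Need 19 − 18 = 1 hour off V → V becomes 1 hour, finish becomes 18.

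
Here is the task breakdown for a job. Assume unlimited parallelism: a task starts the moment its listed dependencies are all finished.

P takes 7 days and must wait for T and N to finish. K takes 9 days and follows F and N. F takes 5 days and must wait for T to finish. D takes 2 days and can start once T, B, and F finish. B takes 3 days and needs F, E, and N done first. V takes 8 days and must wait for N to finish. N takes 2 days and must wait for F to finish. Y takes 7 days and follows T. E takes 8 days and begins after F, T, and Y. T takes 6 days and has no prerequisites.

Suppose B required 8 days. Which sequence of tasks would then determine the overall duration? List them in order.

The binding path is T→Y→E→B→D = 6+7+8+3+2 = 26; finish at 26 days.
B lies on that path, so at 8 days the path becomes 31 days.
The critical path is still T→Y→E→B→D; finish is now 31 days.

T, Y, E, B, D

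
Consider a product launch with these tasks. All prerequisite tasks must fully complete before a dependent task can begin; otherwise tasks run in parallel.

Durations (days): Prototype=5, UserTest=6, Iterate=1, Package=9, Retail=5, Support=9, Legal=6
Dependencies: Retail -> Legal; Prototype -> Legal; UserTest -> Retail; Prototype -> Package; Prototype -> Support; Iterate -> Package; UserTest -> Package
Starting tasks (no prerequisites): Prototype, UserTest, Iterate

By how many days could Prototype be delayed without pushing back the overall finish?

3

UserTest→Retail→Legal = 6+5+6 = 17 sets the makespan at 17 days.
The longest chain containing Prototype totals 14 days.
Float = 17 − 14 = 3.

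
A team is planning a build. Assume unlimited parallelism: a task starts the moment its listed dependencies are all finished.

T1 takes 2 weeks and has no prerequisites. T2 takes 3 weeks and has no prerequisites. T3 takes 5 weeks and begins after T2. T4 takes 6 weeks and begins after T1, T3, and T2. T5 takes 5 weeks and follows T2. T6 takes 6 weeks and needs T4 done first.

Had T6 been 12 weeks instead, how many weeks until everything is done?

The binding path is T2→T3→T4→T6 = 3+5+6+6 = 20; finish at 20 weeks.
T6 is on the critical path; changing it to 12 makes that path 26 weeks.
That remains the longest chain; total 26 weeks.

26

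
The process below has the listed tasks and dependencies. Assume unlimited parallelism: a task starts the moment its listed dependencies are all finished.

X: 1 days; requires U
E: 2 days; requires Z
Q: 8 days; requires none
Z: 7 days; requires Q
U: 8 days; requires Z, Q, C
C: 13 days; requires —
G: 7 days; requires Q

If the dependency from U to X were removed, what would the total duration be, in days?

23

With the dependency in place, Q→Z→U→X = 8+7+8+1 = 24 sets the finish at 24 days.
Without U→X, X's earliest start moves from 23 to 0.
After: Q→Z→U = 8+7+8 = 23 → 23 days.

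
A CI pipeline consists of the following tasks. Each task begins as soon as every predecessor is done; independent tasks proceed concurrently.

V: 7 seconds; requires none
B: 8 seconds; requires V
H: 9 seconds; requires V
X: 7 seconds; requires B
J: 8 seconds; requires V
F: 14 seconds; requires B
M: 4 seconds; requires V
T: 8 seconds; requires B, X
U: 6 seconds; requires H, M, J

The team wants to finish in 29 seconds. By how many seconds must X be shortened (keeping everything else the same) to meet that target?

Current finish: 30 seconds; target: 29.
X is on every critical path, so each second cut from X cuts the finish by one (this holds down to a finish of 29).
Need 30 − 29 = 1 second off X → X becomes 6 seconds, finish becomes 29.

1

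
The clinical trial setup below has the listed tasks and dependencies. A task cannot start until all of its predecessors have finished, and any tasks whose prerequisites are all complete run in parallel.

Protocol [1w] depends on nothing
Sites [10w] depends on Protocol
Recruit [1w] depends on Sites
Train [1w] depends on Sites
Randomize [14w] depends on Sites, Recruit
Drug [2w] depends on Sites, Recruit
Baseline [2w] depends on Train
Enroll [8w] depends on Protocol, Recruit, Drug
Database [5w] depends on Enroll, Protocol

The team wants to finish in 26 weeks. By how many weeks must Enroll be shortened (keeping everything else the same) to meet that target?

Current finish: 27 weeks; target: 26.
Enroll is on every critical path, so each week cut from Enroll cuts the finish by one (this holds down to a finish of 26).
Need 27 − 26 = 1 week off Enroll → Enroll becomes 7 weeks, finish becomes 26.

1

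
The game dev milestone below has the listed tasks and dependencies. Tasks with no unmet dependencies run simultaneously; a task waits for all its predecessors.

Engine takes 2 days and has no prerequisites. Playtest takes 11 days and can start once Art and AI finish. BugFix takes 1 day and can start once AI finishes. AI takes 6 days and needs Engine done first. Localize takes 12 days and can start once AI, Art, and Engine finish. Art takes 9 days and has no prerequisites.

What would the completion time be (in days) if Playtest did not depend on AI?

Before: longest chain Art→Localize = 9+12 = 21, finish 21.
Dropping AI→Playtest doesn't change Playtest's earliest start (9); another predecessor still binds.
New critical path: Art→Localize = 9+12 = 21 ⇒ 21 days.

21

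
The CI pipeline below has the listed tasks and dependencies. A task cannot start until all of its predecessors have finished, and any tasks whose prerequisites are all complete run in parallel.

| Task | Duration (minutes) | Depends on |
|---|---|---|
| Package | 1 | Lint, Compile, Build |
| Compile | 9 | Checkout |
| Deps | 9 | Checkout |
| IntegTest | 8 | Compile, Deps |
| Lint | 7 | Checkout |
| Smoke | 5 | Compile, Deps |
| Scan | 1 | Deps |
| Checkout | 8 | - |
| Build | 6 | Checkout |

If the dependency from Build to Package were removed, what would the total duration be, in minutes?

Before: longest chain Checkout→Deps→IntegTest = 8+9+8 = 25, finish 25.
Dropping Build→Package doesn't change Package's earliest start (17); another predecessor still binds.
New critical path: Checkout→Deps→IntegTest = 8+9+8 = 25 ⇒ 25 minutes.

25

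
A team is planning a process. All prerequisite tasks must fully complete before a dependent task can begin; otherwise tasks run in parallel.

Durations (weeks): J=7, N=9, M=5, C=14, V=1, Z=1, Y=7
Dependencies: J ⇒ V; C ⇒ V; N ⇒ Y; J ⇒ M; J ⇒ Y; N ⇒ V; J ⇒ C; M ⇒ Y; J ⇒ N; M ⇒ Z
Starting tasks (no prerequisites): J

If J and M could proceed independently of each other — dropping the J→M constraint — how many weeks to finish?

23

Before: longest chain J→N→Y = 7+9+7 = 23, finish 23.
Without J→M, M's earliest start moves from 7 to 0.
The longest chain is now J→N→Y = 7+9+7 = 23, so the process takes 23 weeks.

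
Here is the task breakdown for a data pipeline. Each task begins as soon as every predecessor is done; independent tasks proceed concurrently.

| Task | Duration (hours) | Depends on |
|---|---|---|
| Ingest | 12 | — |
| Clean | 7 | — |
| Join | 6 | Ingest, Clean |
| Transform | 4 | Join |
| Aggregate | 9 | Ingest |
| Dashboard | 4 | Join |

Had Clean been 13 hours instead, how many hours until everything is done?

Actual critical path: Ingest→Join→Transform = 12+6+4 = 22 ⇒ 22 hours.
The longest path through Clean is only 17 hours, so Clean has float 5.
Now Clean→Join→Transform = 13+6+4 = 23 is longest, so the finish becomes 23 hours.

23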